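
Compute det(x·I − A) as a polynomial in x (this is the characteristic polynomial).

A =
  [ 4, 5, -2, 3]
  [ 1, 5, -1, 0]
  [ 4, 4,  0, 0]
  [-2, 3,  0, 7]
x^4 - 16*x^3 + 96*x^2 - 256*x + 256

Expanding det(x·I − A) (e.g. by cofactor expansion or by noting that A is similar to its Jordan form J, which has the same characteristic polynomial as A) gives
  χ_A(x) = x^4 - 16*x^3 + 96*x^2 - 256*x + 256
which factors as (x - 4)^4. The eigenvalues (with algebraic multiplicities) are λ = 4 with multiplicity 4.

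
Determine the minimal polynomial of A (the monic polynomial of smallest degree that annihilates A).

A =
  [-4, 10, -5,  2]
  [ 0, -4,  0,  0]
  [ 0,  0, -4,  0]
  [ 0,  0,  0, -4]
x^2 + 8*x + 16

The characteristic polynomial is χ_A(x) = (x + 4)^4, so the eigenvalues are known. The minimal polynomial is
  m_A(x) = Π_λ (x − λ)^{k_λ}
where k_λ is the size of the *largest* Jordan block for λ (equivalently, the smallest k with (A − λI)^k v = 0 for every generalised eigenvector v of λ).

  λ = -4: largest Jordan block has size 2, contributing (x + 4)^2

So m_A(x) = (x + 4)^2 = x^2 + 8*x + 16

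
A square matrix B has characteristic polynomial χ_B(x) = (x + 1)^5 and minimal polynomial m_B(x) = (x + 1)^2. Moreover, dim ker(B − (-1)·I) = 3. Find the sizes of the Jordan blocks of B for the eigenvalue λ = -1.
Block sizes for λ = -1: [2, 2, 1]

Step 1 — from the characteristic polynomial, algebraic multiplicity of λ = -1 is 5. From dim ker(B − (-1)·I) = 3, there are exactly 3 Jordan blocks for λ = -1.
Step 2 — from the minimal polynomial, the factor (x + 1)^2 tells us the largest block for λ = -1 has size 2.
Step 3 — with total size 5, 3 blocks, and largest block 2, the block sizes (in nonincreasing order) are [2, 2, 1].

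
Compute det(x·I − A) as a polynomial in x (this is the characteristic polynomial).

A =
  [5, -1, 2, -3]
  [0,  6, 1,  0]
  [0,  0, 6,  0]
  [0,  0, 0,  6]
x^4 - 23*x^3 + 198*x^2 - 756*x + 1080

Expanding det(x·I − A) (e.g. by cofactor expansion or by noting that A is similar to its Jordan form J, which has the same characteristic polynomial as A) gives
  χ_A(x) = x^4 - 23*x^3 + 198*x^2 - 756*x + 1080
which factors as (x - 6)^3*(x - 5). The eigenvalues (with algebraic multiplicities) are λ = 5 with multiplicity 1, λ = 6 with multiplicity 3.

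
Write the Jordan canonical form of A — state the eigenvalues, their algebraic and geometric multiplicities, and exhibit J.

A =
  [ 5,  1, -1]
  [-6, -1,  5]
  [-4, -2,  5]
J_3(3)

The characteristic polynomial is
  det(x·I − A) = x^3 - 9*x^2 + 27*x - 27 = (x - 3)^3

Eigenvalues and multiplicities (the geometric multiplicity of λ is n − rank(A − λI), which equals the number of Jordan blocks for λ):
  λ = 3: algebraic multiplicity = 3, geometric multiplicity = 1

Determining the block sizes for each eigenvalue:
  λ = 3: one block (gm = 1), so the single block has size am = 3 → block sizes [3]

Assembling the blocks gives a Jordan form
J =
  [3, 1, 0]
  [0, 3, 1]
  [0, 0, 3]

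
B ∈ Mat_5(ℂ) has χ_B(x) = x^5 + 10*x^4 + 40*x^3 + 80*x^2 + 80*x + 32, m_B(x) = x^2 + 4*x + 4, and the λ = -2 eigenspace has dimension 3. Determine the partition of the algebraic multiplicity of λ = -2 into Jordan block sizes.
Block sizes for λ = -2: [2, 2, 1]

Step 1 — from the characteristic polynomial, algebraic multiplicity of λ = -2 is 5. From dim ker(B − (-2)·I) = 3, there are exactly 3 Jordan blocks for λ = -2.
Step 2 — from the minimal polynomial, the factor (x + 2)^2 tells us the largest block for λ = -2 has size 2.
Step 3 — with total size 5, 3 blocks, and largest block 2, the block sizes (in nonincreasing order) are [2, 2, 1].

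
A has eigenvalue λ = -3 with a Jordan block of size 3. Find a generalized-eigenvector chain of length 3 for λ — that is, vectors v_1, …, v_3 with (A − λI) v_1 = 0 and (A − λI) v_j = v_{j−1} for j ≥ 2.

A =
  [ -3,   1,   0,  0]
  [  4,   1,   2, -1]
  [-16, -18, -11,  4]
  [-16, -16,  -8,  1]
A Jordan chain for λ = -3 of length 3:
v_1 = (4, 0, -8, 0)ᵀ
v_2 = (0, 4, -16, -16)ᵀ
v_3 = (1, 0, 0, 0)ᵀ

Let N = A − (-3)·I. We want v_3 with N^3 v_3 = 0 but N^2 v_3 ≠ 0; then v_{j-1} := N · v_j for j = 3, …, 2.

Pick v_3 = (1, 0, 0, 0)ᵀ.
Then v_2 = N · v_3 = (0, 4, -16, -16)ᵀ.
Then v_1 = N · v_2 = (4, 0, -8, 0)ᵀ.

Sanity check: (A − (-3)·I) v_1 = (0, 0, 0, 0)ᵀ = 0. ✓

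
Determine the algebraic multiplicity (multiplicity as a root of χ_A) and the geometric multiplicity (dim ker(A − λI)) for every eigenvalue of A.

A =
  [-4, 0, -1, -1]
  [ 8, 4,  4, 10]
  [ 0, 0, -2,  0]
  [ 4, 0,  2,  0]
λ = -2: alg = 3, geom = 2; λ = 4: alg = 1, geom = 1

Step 1 — factor the characteristic polynomial to read off the algebraic multiplicities:
  χ_A(x) = (x - 4)*(x + 2)^3

Step 2 — compute geometric multiplicities via the rank-nullity identity g(λ) = n − rank(A − λI):
  rank(A − (-2)·I) = 2, so dim ker(A − (-2)·I) = n − 2 = 2
  rank(A − (4)·I) = 3, so dim ker(A − (4)·I) = n − 3 = 1

Summary:
  λ = -2: algebraic multiplicity = 3, geometric multiplicity = 2
  λ = 4: algebraic multiplicity = 1, geometric multiplicity = 1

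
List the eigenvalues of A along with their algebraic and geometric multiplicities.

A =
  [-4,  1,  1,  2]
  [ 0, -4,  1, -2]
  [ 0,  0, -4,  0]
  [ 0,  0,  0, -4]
λ = -4: alg = 4, geom = 2

Step 1 — factor the characteristic polynomial to read off the algebraic multiplicities:
  χ_A(x) = (x + 4)^4

Step 2 — compute geometric multiplicities via the rank-nullity identity g(λ) = n − rank(A − λI):
  rank(A − (-4)·I) = 2, so dim ker(A − (-4)·I) = n − 2 = 2

Summary:
  λ = -4: algebraic multiplicity = 4, geometric multiplicity = 2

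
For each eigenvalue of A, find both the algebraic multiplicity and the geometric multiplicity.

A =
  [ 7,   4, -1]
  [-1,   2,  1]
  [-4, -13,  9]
λ = 6: alg = 3, geom = 1

Step 1 — factor the characteristic polynomial to read off the algebraic multiplicities:
  χ_A(x) = (x - 6)^3

Step 2 — compute geometric multiplicities via the rank-nullity identity g(λ) = n − rank(A − λI):
  rank(A − (6)·I) = 2, so dim ker(A − (6)·I) = n − 2 = 1

Summary:
  λ = 6: algebraic multiplicity = 3, geometric multiplicity = 1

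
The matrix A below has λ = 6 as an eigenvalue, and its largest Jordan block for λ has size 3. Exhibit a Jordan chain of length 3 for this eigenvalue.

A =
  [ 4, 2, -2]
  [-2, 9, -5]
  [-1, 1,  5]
A Jordan chain for λ = 6 of length 3:
v_1 = (2, 3, 1)ᵀ
v_2 = (-2, -2, -1)ᵀ
v_3 = (1, 0, 0)ᵀ

Let N = A − (6)·I. We want v_3 with N^3 v_3 = 0 but N^2 v_3 ≠ 0; then v_{j-1} := N · v_j for j = 3, …, 2.

Pick v_3 = (1, 0, 0)ᵀ.
Then v_2 = N · v_3 = (-2, -2, -1)ᵀ.
Then v_1 = N · v_2 = (2, 3, 1)ᵀ.

Sanity check: (A − (6)·I) v_1 = (0, 0, 0)ᵀ = 0. ✓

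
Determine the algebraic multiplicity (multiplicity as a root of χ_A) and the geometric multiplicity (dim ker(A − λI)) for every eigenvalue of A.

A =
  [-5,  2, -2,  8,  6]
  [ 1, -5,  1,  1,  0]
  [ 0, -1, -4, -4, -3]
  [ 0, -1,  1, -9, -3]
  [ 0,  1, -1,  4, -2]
λ = -5: alg = 5, geom = 3

Step 1 — factor the characteristic polynomial to read off the algebraic multiplicities:
  χ_A(x) = (x + 5)^5

Step 2 — compute geometric multiplicities via the rank-nullity identity g(λ) = n − rank(A − λI):
  rank(A − (-5)·I) = 2, so dim ker(A − (-5)·I) = n − 2 = 3

Summary:
  λ = -5: algebraic multiplicity = 5, geometric multiplicity = 3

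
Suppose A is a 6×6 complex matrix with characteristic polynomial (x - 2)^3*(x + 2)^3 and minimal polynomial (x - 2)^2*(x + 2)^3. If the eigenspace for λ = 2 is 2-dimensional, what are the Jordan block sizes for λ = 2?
Block sizes for λ = 2: [2, 1]

Step 1 — from the characteristic polynomial, algebraic multiplicity of λ = 2 is 3. From dim ker(A − (2)·I) = 2, there are exactly 2 Jordan blocks for λ = 2.
Step 2 — from the minimal polynomial, the factor (x − 2)^2 tells us the largest block for λ = 2 has size 2.
Step 3 — with total size 3, 2 blocks, and largest block 2, the block sizes (in nonincreasing order) are [2, 1].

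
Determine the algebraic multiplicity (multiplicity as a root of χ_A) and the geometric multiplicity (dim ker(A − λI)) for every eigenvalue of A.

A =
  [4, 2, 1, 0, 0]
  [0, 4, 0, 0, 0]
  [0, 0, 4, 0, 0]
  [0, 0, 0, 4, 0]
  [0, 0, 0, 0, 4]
λ = 4: alg = 5, geom = 4

Step 1 — factor the characteristic polynomial to read off the algebraic multiplicities:
  χ_A(x) = (x - 4)^5

Step 2 — compute geometric multiplicities via the rank-nullity identity g(λ) = n − rank(A − λI):
  rank(A − (4)·I) = 1, so dim ker(A − (4)·I) = n − 1 = 4

Summary:
  λ = 4: algebraic multiplicity = 5, geometric multiplicity = 4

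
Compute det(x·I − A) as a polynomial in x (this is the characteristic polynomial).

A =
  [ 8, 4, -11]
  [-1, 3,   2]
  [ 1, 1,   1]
x^3 - 12*x^2 + 48*x - 64

Expanding det(x·I − A) (e.g. by cofactor expansion or by noting that A is similar to its Jordan form J, which has the same characteristic polynomial as A) gives
  χ_A(x) = x^3 - 12*x^2 + 48*x - 64
which factors as (x - 4)^3. The eigenvalues (with algebraic multiplicities) are λ = 4 with multiplicity 3.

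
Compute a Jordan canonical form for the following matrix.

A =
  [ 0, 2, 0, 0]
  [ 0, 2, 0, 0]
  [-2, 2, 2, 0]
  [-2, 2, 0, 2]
J_1(0) ⊕ J_1(2) ⊕ J_1(2) ⊕ J_1(2)

The characteristic polynomial is
  det(x·I − A) = x^4 - 6*x^3 + 12*x^2 - 8*x = x*(x - 2)^3

Eigenvalues and multiplicities (the geometric multiplicity of λ is n − rank(A − λI), which equals the number of Jordan blocks for λ):
  λ = 0: algebraic multiplicity = 1, geometric multiplicity = 1
  λ = 2: algebraic multiplicity = 3, geometric multiplicity = 3

Determining the block sizes for each eigenvalue:
  λ = 0: one block (gm = 1), so the single block has size am = 1 → block sizes [1]
  λ = 2: gm = am = 3, so every block has size 1 → block sizes [1, 1, 1]

Assembling the blocks gives a Jordan form
J =
  [0, 0, 0, 0]
  [0, 2, 0, 0]
  [0, 0, 2, 0]
  [0, 0, 0, 2]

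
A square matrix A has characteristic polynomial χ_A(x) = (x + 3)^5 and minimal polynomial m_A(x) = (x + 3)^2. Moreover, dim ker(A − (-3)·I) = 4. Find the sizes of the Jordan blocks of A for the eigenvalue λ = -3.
Block sizes for λ = -3: [2, 1, 1, 1]

Step 1 — from the characteristic polynomial, algebraic multiplicity of λ = -3 is 5. From dim ker(A − (-3)·I) = 4, there are exactly 4 Jordan blocks for λ = -3.
Step 2 — from the minimal polynomial, the factor (x + 3)^2 tells us the largest block for λ = -3 has size 2.
Step 3 — with total size 5, 4 blocks, and largest block 2, the block sizes (in nonincreasing order) are [2, 1, 1, 1].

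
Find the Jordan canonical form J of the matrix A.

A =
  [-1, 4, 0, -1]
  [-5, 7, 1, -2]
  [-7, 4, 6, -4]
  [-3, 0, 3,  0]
J_3(3) ⊕ J_1(3)

The characteristic polynomial is
  det(x·I − A) = x^4 - 12*x^3 + 54*x^2 - 108*x + 81 = (x - 3)^4

Eigenvalues and multiplicities (the geometric multiplicity of λ is n − rank(A − λI), which equals the number of Jordan blocks for λ):
  λ = 3: algebraic multiplicity = 4, geometric multiplicity = 2

Determining the block sizes for each eigenvalue:
  λ = 3: with am = 4 and gm = 2, the partition is not yet determined (e.g. several partitions of 4 into 2 parts exist). Let N = A − (3)·I. Computing rank(N^1) = 2, rank(N^2) = 1, rank(N^3) = 0; the number of blocks of size ≥ j is rank(N^{j−1}) − rank(N^j), giving [2, 1, 1]. So we have 1 block(s) of size 3, 1 block(s) of size 1 → block sizes [3, 1]

Assembling the blocks gives a Jordan form
J =
  [3, 1, 0, 0]
  [0, 3, 1, 0]
  [0, 0, 3, 0]
  [0, 0, 0, 3]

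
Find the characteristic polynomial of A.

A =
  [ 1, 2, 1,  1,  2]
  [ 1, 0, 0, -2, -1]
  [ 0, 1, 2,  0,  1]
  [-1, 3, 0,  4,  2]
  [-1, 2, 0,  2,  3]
x^5 - 10*x^4 + 40*x^3 - 80*x^2 + 80*x - 32

Expanding det(x·I − A) (e.g. by cofactor expansion or by noting that A is similar to its Jordan form J, which has the same characteristic polynomial as A) gives
  χ_A(x) = x^5 - 10*x^4 + 40*x^3 - 80*x^2 + 80*x - 32
which factors as (x - 2)^5. The eigenvalues (with algebraic multiplicities) are λ = 2 with multiplicity 5.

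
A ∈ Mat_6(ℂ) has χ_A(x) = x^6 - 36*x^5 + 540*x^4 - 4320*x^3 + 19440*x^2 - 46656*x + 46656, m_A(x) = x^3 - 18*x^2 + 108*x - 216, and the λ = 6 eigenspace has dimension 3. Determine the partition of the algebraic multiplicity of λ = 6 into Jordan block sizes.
Block sizes for λ = 6: [3, 2, 1]

Step 1 — from the characteristic polynomial, algebraic multiplicity of λ = 6 is 6. From dim ker(A − (6)·I) = 3, there are exactly 3 Jordan blocks for λ = 6.
Step 2 — from the minimal polynomial, the factor (x − 6)^3 tells us the largest block for λ = 6 has size 3.
Step 3 — with total size 6, 3 blocks, and largest block 3, the block sizes (in nonincreasing order) are [3, 2, 1].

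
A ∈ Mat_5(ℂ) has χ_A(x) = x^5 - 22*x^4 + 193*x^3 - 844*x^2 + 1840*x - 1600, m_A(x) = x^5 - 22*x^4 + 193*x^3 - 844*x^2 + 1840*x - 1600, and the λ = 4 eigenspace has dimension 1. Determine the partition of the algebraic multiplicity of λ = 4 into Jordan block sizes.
Block sizes for λ = 4: [3]

Step 1 — from the characteristic polynomial, algebraic multiplicity of λ = 4 is 3. From dim ker(A − (4)·I) = 1, there are exactly 1 Jordan blocks for λ = 4.
Step 2 — from the minimal polynomial, the factor (x − 4)^3 tells us the largest block for λ = 4 has size 3.
Step 3 — with total size 3, 1 blocks, and largest block 3, the block sizes (in nonincreasing order) are [3].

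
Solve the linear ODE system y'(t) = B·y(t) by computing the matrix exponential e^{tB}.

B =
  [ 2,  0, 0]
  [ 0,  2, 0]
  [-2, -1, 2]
e^{tB} =
  [exp(2*t), 0, 0]
  [0, exp(2*t), 0]
  [-2*t*exp(2*t), -t*exp(2*t), exp(2*t)]

Strategy: write B = P · J · P⁻¹ where J is a Jordan canonical form, so e^{tB} = P · e^{tJ} · P⁻¹, and e^{tJ} can be computed block-by-block.

B has Jordan form
J =
  [2, 1, 0]
  [0, 2, 0]
  [0, 0, 2]
(up to reordering of blocks).

Per-block formulas:
  For a 1×1 block at λ = 2: exp(t · [2]) = [e^(2t)].
  For a 2×2 Jordan block J_2(2): exp(t · J_2(2)) = e^(2t)·(I + t·N), where N is the 2×2 nilpotent shift.

After assembling e^{tJ} and conjugating by P, we get:

e^{tB} =
  [exp(2*t), 0, 0]
  [0, exp(2*t), 0]
  [-2*t*exp(2*t), -t*exp(2*t), exp(2*t)]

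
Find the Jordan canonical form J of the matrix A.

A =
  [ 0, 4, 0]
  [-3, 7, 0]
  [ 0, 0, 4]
J_1(3) ⊕ J_1(4) ⊕ J_1(4)

The characteristic polynomial is
  det(x·I − A) = x^3 - 11*x^2 + 40*x - 48 = (x - 4)^2*(x - 3)

Eigenvalues and multiplicities (the geometric multiplicity of λ is n − rank(A − λI), which equals the number of Jordan blocks for λ):
  λ = 3: algebraic multiplicity = 1, geometric multiplicity = 1
  λ = 4: algebraic multiplicity = 2, geometric multiplicity = 2

Determining the block sizes for each eigenvalue:
  λ = 3: one block (gm = 1), so the single block has size am = 1 → block sizes [1]
  λ = 4: gm = am = 2, so every block has size 1 → block sizes [1, 1]

Assembling the blocks gives a Jordan form
J =
  [3, 0, 0]
  [0, 4, 0]
  [0, 0, 4]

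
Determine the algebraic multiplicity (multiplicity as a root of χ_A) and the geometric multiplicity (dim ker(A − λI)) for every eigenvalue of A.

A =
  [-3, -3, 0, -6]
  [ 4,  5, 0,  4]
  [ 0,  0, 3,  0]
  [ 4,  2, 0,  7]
λ = 3: alg = 4, geom = 3

Step 1 — factor the characteristic polynomial to read off the algebraic multiplicities:
  χ_A(x) = (x - 3)^4

Step 2 — compute geometric multiplicities via the rank-nullity identity g(λ) = n − rank(A − λI):
  rank(A − (3)·I) = 1, so dim ker(A − (3)·I) = n − 1 = 3

Summary:
  λ = 3: algebraic multiplicity = 4, geometric multiplicity = 3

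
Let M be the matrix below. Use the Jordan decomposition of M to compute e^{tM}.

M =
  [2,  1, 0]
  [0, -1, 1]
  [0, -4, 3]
e^{tM} =
  [exp(2*t), 2*t*exp(t) - exp(2*t) + exp(t), -t*exp(t) + exp(2*t) - exp(t)]
  [0, -2*t*exp(t) + exp(t), t*exp(t)]
  [0, -4*t*exp(t), 2*t*exp(t) + exp(t)]

Strategy: write M = P · J · P⁻¹ where J is a Jordan canonical form, so e^{tM} = P · e^{tJ} · P⁻¹, and e^{tJ} can be computed block-by-block.

M has Jordan form
J =
  [1, 1, 0]
  [0, 1, 0]
  [0, 0, 2]
(up to reordering of blocks).

Per-block formulas:
  For a 2×2 Jordan block J_2(1): exp(t · J_2(1)) = e^(1t)·(I + t·N), where N is the 2×2 nilpotent shift.
  For a 1×1 block at λ = 2: exp(t · [2]) = [e^(2t)].

After assembling e^{tJ} and conjugating by P, we get:

e^{tM} =
  [exp(2*t), 2*t*exp(t) - exp(2*t) + exp(t), -t*exp(t) + exp(2*t) - exp(t)]
  [0, -2*t*exp(t) + exp(t), t*exp(t)]
  [0, -4*t*exp(t), 2*t*exp(t) + exp(t)]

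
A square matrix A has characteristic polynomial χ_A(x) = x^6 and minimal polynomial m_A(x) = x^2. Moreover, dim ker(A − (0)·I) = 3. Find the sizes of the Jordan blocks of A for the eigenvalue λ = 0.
Block sizes for λ = 0: [2, 2, 2]

Step 1 — from the characteristic polynomial, algebraic multiplicity of λ = 0 is 6. From dim ker(A − (0)·I) = 3, there are exactly 3 Jordan blocks for λ = 0.
Step 2 — from the minimal polynomial, the factor (x − 0)^2 tells us the largest block for λ = 0 has size 2.
Step 3 — with total size 6, 3 blocks, and largest block 2, the block sizes (in nonincreasing order) are [2, 2, 2].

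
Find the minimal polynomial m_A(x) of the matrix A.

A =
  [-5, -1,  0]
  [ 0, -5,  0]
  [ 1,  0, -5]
x^3 + 15*x^2 + 75*x + 125

The characteristic polynomial is χ_A(x) = (x + 5)^3, so the eigenvalues are known. The minimal polynomial is
  m_A(x) = Π_λ (x − λ)^{k_λ}
where k_λ is the size of the *largest* Jordan block for λ (equivalently, the smallest k with (A − λI)^k v = 0 for every generalised eigenvector v of λ).

  λ = -5: largest Jordan block has size 3, contributing (x + 5)^3

So m_A(x) = (x + 5)^3 = x^3 + 15*x^2 + 75*x + 125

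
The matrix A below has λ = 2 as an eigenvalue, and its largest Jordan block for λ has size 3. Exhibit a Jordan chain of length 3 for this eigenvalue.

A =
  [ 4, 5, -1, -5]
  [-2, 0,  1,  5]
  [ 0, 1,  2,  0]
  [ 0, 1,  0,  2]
A Jordan chain for λ = 2 of length 3:
v_1 = (-6, 0, -2, -2)ᵀ
v_2 = (2, -2, 0, 0)ᵀ
v_3 = (1, 0, 0, 0)ᵀ

Let N = A − (2)·I. We want v_3 with N^3 v_3 = 0 but N^2 v_3 ≠ 0; then v_{j-1} := N · v_j for j = 3, …, 2.

Pick v_3 = (1, 0, 0, 0)ᵀ.
Then v_2 = N · v_3 = (2, -2, 0, 0)ᵀ.
Then v_1 = N · v_2 = (-6, 0, -2, -2)ᵀ.

Sanity check: (A − (2)·I) v_1 = (0, 0, 0, 0)ᵀ = 0. ✓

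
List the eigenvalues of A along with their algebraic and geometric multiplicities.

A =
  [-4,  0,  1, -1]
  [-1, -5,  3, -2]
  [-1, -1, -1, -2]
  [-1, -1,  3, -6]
λ = -4: alg = 4, geom = 2

Step 1 — factor the characteristic polynomial to read off the algebraic multiplicities:
  χ_A(x) = (x + 4)^4

Step 2 — compute geometric multiplicities via the rank-nullity identity g(λ) = n − rank(A − λI):
  rank(A − (-4)·I) = 2, so dim ker(A − (-4)·I) = n − 2 = 2

Summary:
  λ = -4: algebraic multiplicity = 4, geometric multiplicity = 2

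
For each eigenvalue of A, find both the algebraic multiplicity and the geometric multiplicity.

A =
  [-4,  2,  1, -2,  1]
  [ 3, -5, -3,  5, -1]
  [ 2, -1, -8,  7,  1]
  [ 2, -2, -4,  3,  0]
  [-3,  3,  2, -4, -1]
λ = -3: alg = 5, geom = 2

Step 1 — factor the characteristic polynomial to read off the algebraic multiplicities:
  χ_A(x) = (x + 3)^5

Step 2 — compute geometric multiplicities via the rank-nullity identity g(λ) = n − rank(A − λI):
  rank(A − (-3)·I) = 3, so dim ker(A − (-3)·I) = n − 3 = 2

Summary:
  λ = -3: algebraic multiplicity = 5, geometric multiplicity = 2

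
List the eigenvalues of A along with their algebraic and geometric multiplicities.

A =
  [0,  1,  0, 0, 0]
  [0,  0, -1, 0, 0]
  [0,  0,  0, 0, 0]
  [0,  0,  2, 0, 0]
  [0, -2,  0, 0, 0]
λ = 0: alg = 5, geom = 3

Step 1 — factor the characteristic polynomial to read off the algebraic multiplicities:
  χ_A(x) = x^5

Step 2 — compute geometric multiplicities via the rank-nullity identity g(λ) = n − rank(A − λI):
  rank(A − (0)·I) = 2, so dim ker(A − (0)·I) = n − 2 = 3

Summary:
  λ = 0: algebraic multiplicity = 5, geometric multiplicity = 3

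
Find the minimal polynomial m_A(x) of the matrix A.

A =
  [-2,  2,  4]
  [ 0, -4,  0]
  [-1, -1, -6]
x^2 + 8*x + 16

The characteristic polynomial is χ_A(x) = (x + 4)^3, so the eigenvalues are known. The minimal polynomial is
  m_A(x) = Π_λ (x − λ)^{k_λ}
where k_λ is the size of the *largest* Jordan block for λ (equivalently, the smallest k with (A − λI)^k v = 0 for every generalised eigenvector v of λ).

  λ = -4: largest Jordan block has size 2, contributing (x + 4)^2

So m_A(x) = (x + 4)^2 = x^2 + 8*x + 16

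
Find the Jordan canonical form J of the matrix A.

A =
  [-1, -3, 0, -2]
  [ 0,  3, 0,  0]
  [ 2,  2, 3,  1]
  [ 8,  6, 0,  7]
J_2(3) ⊕ J_2(3)

The characteristic polynomial is
  det(x·I − A) = x^4 - 12*x^3 + 54*x^2 - 108*x + 81 = (x - 3)^4

Eigenvalues and multiplicities (the geometric multiplicity of λ is n − rank(A − λI), which equals the number of Jordan blocks for λ):
  λ = 3: algebraic multiplicity = 4, geometric multiplicity = 2

Determining the block sizes for each eigenvalue:
  λ = 3: with am = 4 and gm = 2, the partition is not yet determined (e.g. several partitions of 4 into 2 parts exist). Let N = A − (3)·I. Computing rank(N^1) = 2, rank(N^2) = 0; the number of blocks of size ≥ j is rank(N^{j−1}) − rank(N^j), giving [2, 2]. So we have 2 block(s) of size 2 → block sizes [2, 2]

Assembling the blocks gives a Jordan form
J =
  [3, 1, 0, 0]
  [0, 3, 0, 0]
  [0, 0, 3, 1]
  [0, 0, 0, 3]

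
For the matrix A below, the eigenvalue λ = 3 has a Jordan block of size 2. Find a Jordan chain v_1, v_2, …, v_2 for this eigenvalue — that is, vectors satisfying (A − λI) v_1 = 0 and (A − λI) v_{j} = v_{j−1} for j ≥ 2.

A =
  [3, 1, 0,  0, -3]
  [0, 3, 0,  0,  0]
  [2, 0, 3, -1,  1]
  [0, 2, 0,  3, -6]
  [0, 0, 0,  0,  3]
A Jordan chain for λ = 3 of length 2:
v_1 = (0, 0, 2, 0, 0)ᵀ
v_2 = (1, 0, 0, 0, 0)ᵀ

Let N = A − (3)·I. We want v_2 with N^2 v_2 = 0 but N^1 v_2 ≠ 0; then v_{j-1} := N · v_j for j = 2, …, 2.

Pick v_2 = (1, 0, 0, 0, 0)ᵀ.
Then v_1 = N · v_2 = (0, 0, 2, 0, 0)ᵀ.

Sanity check: (A − (3)·I) v_1 = (0, 0, 0, 0, 0)ᵀ = 0. ✓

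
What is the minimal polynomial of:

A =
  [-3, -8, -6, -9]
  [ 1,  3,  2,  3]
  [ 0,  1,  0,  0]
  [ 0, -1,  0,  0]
x^3

The characteristic polynomial is χ_A(x) = x^4, so the eigenvalues are known. The minimal polynomial is
  m_A(x) = Π_λ (x − λ)^{k_λ}
where k_λ is the size of the *largest* Jordan block for λ (equivalently, the smallest k with (A − λI)^k v = 0 for every generalised eigenvector v of λ).

  λ = 0: largest Jordan block has size 3, contributing (x − 0)^3

So m_A(x) = x^3 = x^3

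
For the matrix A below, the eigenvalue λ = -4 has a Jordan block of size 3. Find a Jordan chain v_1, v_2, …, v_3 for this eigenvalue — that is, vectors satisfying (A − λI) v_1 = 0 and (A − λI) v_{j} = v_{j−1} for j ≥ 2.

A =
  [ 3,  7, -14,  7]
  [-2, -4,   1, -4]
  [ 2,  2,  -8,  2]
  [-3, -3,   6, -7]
A Jordan chain for λ = -4 of length 3:
v_1 = (-14, 0, -4, 6)ᵀ
v_2 = (7, -2, 2, -3)ᵀ
v_3 = (1, 0, 0, 0)ᵀ

Let N = A − (-4)·I. We want v_3 with N^3 v_3 = 0 but N^2 v_3 ≠ 0; then v_{j-1} := N · v_j for j = 3, …, 2.

Pick v_3 = (1, 0, 0, 0)ᵀ.
Then v_2 = N · v_3 = (7, -2, 2, -3)ᵀ.
Then v_1 = N · v_2 = (-14, 0, -4, 6)ᵀ.

Sanity check: (A − (-4)·I) v_1 = (0, 0, 0, 0)ᵀ = 0. ✓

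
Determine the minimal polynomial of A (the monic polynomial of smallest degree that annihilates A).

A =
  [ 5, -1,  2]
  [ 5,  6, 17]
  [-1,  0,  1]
x^3 - 12*x^2 + 48*x - 64

The characteristic polynomial is χ_A(x) = (x - 4)^3, so the eigenvalues are known. The minimal polynomial is
  m_A(x) = Π_λ (x − λ)^{k_λ}
where k_λ is the size of the *largest* Jordan block for λ (equivalently, the smallest k with (A − λI)^k v = 0 for every generalised eigenvector v of λ).

  λ = 4: largest Jordan block has size 3, contributing (x − 4)^3

So m_A(x) = (x - 4)^3 = x^3 - 12*x^2 + 48*x - 64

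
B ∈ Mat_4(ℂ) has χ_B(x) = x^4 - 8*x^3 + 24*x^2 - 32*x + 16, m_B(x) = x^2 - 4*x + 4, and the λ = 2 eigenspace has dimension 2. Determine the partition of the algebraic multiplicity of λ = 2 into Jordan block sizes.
Block sizes for λ = 2: [2, 2]

Step 1 — from the characteristic polynomial, algebraic multiplicity of λ = 2 is 4. From dim ker(B − (2)·I) = 2, there are exactly 2 Jordan blocks for λ = 2.
Step 2 — from the minimal polynomial, the factor (x − 2)^2 tells us the largest block for λ = 2 has size 2.
Step 3 — with total size 4, 2 blocks, and largest block 2, the block sizes (in nonincreasing order) are [2, 2].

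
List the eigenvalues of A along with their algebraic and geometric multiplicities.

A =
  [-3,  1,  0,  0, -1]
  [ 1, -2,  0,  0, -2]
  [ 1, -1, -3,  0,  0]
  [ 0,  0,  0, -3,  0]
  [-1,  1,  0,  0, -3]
λ = -3: alg = 4, geom = 3; λ = -2: alg = 1, geom = 1

Step 1 — factor the characteristic polynomial to read off the algebraic multiplicities:
  χ_A(x) = (x + 2)*(x + 3)^4

Step 2 — compute geometric multiplicities via the rank-nullity identity g(λ) = n − rank(A − λI):
  rank(A − (-3)·I) = 2, so dim ker(A − (-3)·I) = n − 2 = 3
  rank(A − (-2)·I) = 4, so dim ker(A − (-2)·I) = n − 4 = 1

Summary:
  λ = -3: algebraic multiplicity = 4, geometric multiplicity = 3
  λ = -2: algebraic multiplicity = 1, geometric multiplicity = 1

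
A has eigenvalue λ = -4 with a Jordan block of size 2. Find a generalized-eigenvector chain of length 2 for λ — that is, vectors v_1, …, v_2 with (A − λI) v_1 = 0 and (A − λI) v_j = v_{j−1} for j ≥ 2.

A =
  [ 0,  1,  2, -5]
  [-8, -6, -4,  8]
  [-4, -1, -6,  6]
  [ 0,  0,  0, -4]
A Jordan chain for λ = -4 of length 2:
v_1 = (4, -8, -4, 0)ᵀ
v_2 = (1, 0, 0, 0)ᵀ

Let N = A − (-4)·I. We want v_2 with N^2 v_2 = 0 but N^1 v_2 ≠ 0; then v_{j-1} := N · v_j for j = 2, …, 2.

Pick v_2 = (1, 0, 0, 0)ᵀ.
Then v_1 = N · v_2 = (4, -8, -4, 0)ᵀ.

Sanity check: (A − (-4)·I) v_1 = (0, 0, 0, 0)ᵀ = 0. ✓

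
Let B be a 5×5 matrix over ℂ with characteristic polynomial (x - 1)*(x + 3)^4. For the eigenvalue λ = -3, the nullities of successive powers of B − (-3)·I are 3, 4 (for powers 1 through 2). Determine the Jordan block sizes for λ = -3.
Block sizes for λ = -3: [2, 1, 1]

From the dimensions of kernels of powers, the number of Jordan blocks of size at least j is d_j − d_{j−1} where d_j = dim ker(N^j) (with d_0 = 0). Computing the differences gives [3, 1].
The number of blocks of size exactly k is (#blocks of size ≥ k) − (#blocks of size ≥ k + 1), so the partition is: 2 block(s) of size 1, 1 block(s) of size 2.
In nonincreasing order the block sizes are [2, 1, 1].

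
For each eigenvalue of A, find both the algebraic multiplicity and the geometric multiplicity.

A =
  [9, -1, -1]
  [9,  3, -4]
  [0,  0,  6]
λ = 6: alg = 3, geom = 1

Step 1 — factor the characteristic polynomial to read off the algebraic multiplicities:
  χ_A(x) = (x - 6)^3

Step 2 — compute geometric multiplicities via the rank-nullity identity g(λ) = n − rank(A − λI):
  rank(A − (6)·I) = 2, so dim ker(A − (6)·I) = n − 2 = 1

Summary:
  λ = 6: algebraic multiplicity = 3, geometric multiplicity = 1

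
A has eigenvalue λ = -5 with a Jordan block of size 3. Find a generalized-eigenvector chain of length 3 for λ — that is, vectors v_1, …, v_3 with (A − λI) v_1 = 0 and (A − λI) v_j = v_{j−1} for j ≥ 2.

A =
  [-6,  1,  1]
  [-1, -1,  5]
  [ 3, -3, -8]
A Jordan chain for λ = -5 of length 3:
v_1 = (3, 12, -9)ᵀ
v_2 = (-1, -1, 3)ᵀ
v_3 = (1, 0, 0)ᵀ

Let N = A − (-5)·I. We want v_3 with N^3 v_3 = 0 but N^2 v_3 ≠ 0; then v_{j-1} := N · v_j for j = 3, …, 2.

Pick v_3 = (1, 0, 0)ᵀ.
Then v_2 = N · v_3 = (-1, -1, 3)ᵀ.
Then v_1 = N · v_2 = (3, 12, -9)ᵀ.

Sanity check: (A − (-5)·I) v_1 = (0, 0, 0)ᵀ = 0. ✓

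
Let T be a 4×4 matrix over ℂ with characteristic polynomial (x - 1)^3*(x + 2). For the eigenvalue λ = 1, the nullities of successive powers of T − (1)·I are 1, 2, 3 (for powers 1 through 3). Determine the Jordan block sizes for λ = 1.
Block sizes for λ = 1: [3]

From the dimensions of kernels of powers, the number of Jordan blocks of size at least j is d_j − d_{j−1} where d_j = dim ker(N^j) (with d_0 = 0). Computing the differences gives [1, 1, 1].
The number of blocks of size exactly k is (#blocks of size ≥ k) − (#blocks of size ≥ k + 1), so the partition is: 1 block(s) of size 3.
In nonincreasing order the block sizes are [3].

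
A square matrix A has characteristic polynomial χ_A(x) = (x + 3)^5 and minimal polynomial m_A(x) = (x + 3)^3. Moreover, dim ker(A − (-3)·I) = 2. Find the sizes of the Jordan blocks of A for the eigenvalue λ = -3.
Block sizes for λ = -3: [3, 2]

Step 1 — from the characteristic polynomial, algebraic multiplicity of λ = -3 is 5. From dim ker(A − (-3)·I) = 2, there are exactly 2 Jordan blocks for λ = -3.
Step 2 — from the minimal polynomial, the factor (x + 3)^3 tells us the largest block for λ = -3 has size 3.
Step 3 — with total size 5, 2 blocks, and largest block 3, the block sizes (in nonincreasing order) are [3, 2].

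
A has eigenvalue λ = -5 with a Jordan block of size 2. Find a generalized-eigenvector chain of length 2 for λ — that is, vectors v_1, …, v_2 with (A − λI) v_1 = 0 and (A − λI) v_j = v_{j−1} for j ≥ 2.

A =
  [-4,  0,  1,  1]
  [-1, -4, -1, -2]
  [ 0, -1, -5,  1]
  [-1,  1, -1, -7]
A Jordan chain for λ = -5 of length 2:
v_1 = (1, -1, 0, -1)ᵀ
v_2 = (1, 0, 0, 0)ᵀ

Let N = A − (-5)·I. We want v_2 with N^2 v_2 = 0 but N^1 v_2 ≠ 0; then v_{j-1} := N · v_j for j = 2, …, 2.

Pick v_2 = (1, 0, 0, 0)ᵀ.
Then v_1 = N · v_2 = (1, -1, 0, -1)ᵀ.

Sanity check: (A − (-5)·I) v_1 = (0, 0, 0, 0)ᵀ = 0. ✓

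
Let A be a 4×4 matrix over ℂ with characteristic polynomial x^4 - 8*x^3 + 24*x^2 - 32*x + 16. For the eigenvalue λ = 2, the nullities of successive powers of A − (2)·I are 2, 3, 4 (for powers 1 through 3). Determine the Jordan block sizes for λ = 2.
Block sizes for λ = 2: [3, 1]

From the dimensions of kernels of powers, the number of Jordan blocks of size at least j is d_j − d_{j−1} where d_j = dim ker(N^j) (with d_0 = 0). Computing the differences gives [2, 1, 1].
The number of blocks of size exactly k is (#blocks of size ≥ k) − (#blocks of size ≥ k + 1), so the partition is: 1 block(s) of size 1, 1 block(s) of size 3.
In nonincreasing order the block sizes are [3, 1].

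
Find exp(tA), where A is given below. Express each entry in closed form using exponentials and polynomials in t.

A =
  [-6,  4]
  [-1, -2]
e^{tA} =
  [-2*t*exp(-4*t) + exp(-4*t), 4*t*exp(-4*t)]
  [-t*exp(-4*t), 2*t*exp(-4*t) + exp(-4*t)]

Strategy: write A = P · J · P⁻¹ where J is a Jordan canonical form, so e^{tA} = P · e^{tJ} · P⁻¹, and e^{tJ} can be computed block-by-block.

A has Jordan form
J =
  [-4,  1]
  [ 0, -4]
(up to reordering of blocks).

Per-block formulas:
  For a 2×2 Jordan block J_2(-4): exp(t · J_2(-4)) = e^(-4t)·(I + t·N), where N is the 2×2 nilpotent shift.

After assembling e^{tJ} and conjugating by P, we get:

e^{tA} =
  [-2*t*exp(-4*t) + exp(-4*t), 4*t*exp(-4*t)]
  [-t*exp(-4*t), 2*t*exp(-4*t) + exp(-4*t)]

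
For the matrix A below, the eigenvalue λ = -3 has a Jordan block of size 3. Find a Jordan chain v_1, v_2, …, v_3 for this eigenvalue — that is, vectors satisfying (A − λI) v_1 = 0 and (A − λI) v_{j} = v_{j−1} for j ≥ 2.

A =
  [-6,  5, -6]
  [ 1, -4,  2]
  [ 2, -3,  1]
A Jordan chain for λ = -3 of length 3:
v_1 = (2, 0, -1)ᵀ
v_2 = (-3, 1, 2)ᵀ
v_3 = (1, 0, 0)ᵀ

Let N = A − (-3)·I. We want v_3 with N^3 v_3 = 0 but N^2 v_3 ≠ 0; then v_{j-1} := N · v_j for j = 3, …, 2.

Pick v_3 = (1, 0, 0)ᵀ.
Then v_2 = N · v_3 = (-3, 1, 2)ᵀ.
Then v_1 = N · v_2 = (2, 0, -1)ᵀ.

Sanity check: (A − (-3)·I) v_1 = (0, 0, 0)ᵀ = 0. ✓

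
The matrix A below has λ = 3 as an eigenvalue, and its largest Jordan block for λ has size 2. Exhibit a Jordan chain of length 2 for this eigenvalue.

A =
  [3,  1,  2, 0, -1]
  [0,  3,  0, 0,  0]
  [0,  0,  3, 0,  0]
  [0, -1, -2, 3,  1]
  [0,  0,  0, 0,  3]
A Jordan chain for λ = 3 of length 2:
v_1 = (1, 0, 0, -1, 0)ᵀ
v_2 = (0, 1, 0, 0, 0)ᵀ

Let N = A − (3)·I. We want v_2 with N^2 v_2 = 0 but N^1 v_2 ≠ 0; then v_{j-1} := N · v_j for j = 2, …, 2.

Pick v_2 = (0, 1, 0, 0, 0)ᵀ.
Then v_1 = N · v_2 = (1, 0, 0, -1, 0)ᵀ.

Sanity check: (A − (3)·I) v_1 = (0, 0, 0, 0, 0)ᵀ = 0. ✓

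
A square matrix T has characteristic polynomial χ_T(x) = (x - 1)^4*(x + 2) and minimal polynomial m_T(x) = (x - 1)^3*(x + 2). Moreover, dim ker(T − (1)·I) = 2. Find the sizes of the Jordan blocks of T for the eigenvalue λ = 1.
Block sizes for λ = 1: [3, 1]

Step 1 — from the characteristic polynomial, algebraic multiplicity of λ = 1 is 4. From dim ker(T − (1)·I) = 2, there are exactly 2 Jordan blocks for λ = 1.
Step 2 — from the minimal polynomial, the factor (x − 1)^3 tells us the largest block for λ = 1 has size 3.
Step 3 — with total size 4, 2 blocks, and largest block 3, the block sizes (in nonincreasing order) are [3, 1].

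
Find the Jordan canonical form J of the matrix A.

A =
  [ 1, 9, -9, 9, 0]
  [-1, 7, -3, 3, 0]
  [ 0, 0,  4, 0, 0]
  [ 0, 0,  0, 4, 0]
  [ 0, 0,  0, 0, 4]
J_2(4) ⊕ J_1(4) ⊕ J_1(4) ⊕ J_1(4)

The characteristic polynomial is
  det(x·I − A) = x^5 - 20*x^4 + 160*x^3 - 640*x^2 + 1280*x - 1024 = (x - 4)^5

Eigenvalues and multiplicities (the geometric multiplicity of λ is n − rank(A − λI), which equals the number of Jordan blocks for λ):
  λ = 4: algebraic multiplicity = 5, geometric multiplicity = 4

Determining the block sizes for each eigenvalue:
  λ = 4: 4 blocks summing to 5 forces exactly one block of size 2 and the rest size 1 → block sizes [2, 1, 1, 1]

Assembling the blocks gives a Jordan form
J =
  [4, 1, 0, 0, 0]
  [0, 4, 0, 0, 0]
  [0, 0, 4, 0, 0]
  [0, 0, 0, 4, 0]
  [0, 0, 0, 0, 4]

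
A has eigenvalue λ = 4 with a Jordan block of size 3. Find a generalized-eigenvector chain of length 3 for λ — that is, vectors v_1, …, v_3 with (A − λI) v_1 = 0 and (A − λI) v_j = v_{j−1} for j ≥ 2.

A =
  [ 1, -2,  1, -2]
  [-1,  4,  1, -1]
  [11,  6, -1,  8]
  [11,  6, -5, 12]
A Jordan chain for λ = 4 of length 3:
v_1 = (0, 3, -6, -6)ᵀ
v_2 = (-3, -1, 11, 11)ᵀ
v_3 = (1, 0, 0, 0)ᵀ

Let N = A − (4)·I. We want v_3 with N^3 v_3 = 0 but N^2 v_3 ≠ 0; then v_{j-1} := N · v_j for j = 3, …, 2.

Pick v_3 = (1, 0, 0, 0)ᵀ.
Then v_2 = N · v_3 = (-3, -1, 11, 11)ᵀ.
Then v_1 = N · v_2 = (0, 3, -6, -6)ᵀ.

Sanity check: (A − (4)·I) v_1 = (0, 0, 0, 0)ᵀ = 0. ✓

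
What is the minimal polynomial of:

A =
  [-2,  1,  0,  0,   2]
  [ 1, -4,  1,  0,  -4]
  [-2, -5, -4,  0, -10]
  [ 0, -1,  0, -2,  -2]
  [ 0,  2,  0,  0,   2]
x^3 + 6*x^2 + 12*x + 8

The characteristic polynomial is χ_A(x) = (x + 2)^5, so the eigenvalues are known. The minimal polynomial is
  m_A(x) = Π_λ (x − λ)^{k_λ}
where k_λ is the size of the *largest* Jordan block for λ (equivalently, the smallest k with (A − λI)^k v = 0 for every generalised eigenvector v of λ).

  λ = -2: largest Jordan block has size 3, contributing (x + 2)^3

So m_A(x) = (x + 2)^3 = x^3 + 6*x^2 + 12*x + 8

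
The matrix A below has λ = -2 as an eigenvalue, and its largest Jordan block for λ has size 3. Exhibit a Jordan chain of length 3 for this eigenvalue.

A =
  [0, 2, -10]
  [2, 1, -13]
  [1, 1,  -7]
A Jordan chain for λ = -2 of length 3:
v_1 = (-2, -3, -1)ᵀ
v_2 = (2, 2, 1)ᵀ
v_3 = (1, 0, 0)ᵀ

Let N = A − (-2)·I. We want v_3 with N^3 v_3 = 0 but N^2 v_3 ≠ 0; then v_{j-1} := N · v_j for j = 3, …, 2.

Pick v_3 = (1, 0, 0)ᵀ.
Then v_2 = N · v_3 = (2, 2, 1)ᵀ.
Then v_1 = N · v_2 = (-2, -3, -1)ᵀ.

Sanity check: (A − (-2)·I) v_1 = (0, 0, 0)ᵀ = 0. ✓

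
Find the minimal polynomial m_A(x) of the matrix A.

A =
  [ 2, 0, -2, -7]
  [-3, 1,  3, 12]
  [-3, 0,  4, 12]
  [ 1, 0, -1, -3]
x^3 - 3*x^2 + 3*x - 1

The characteristic polynomial is χ_A(x) = (x - 1)^4, so the eigenvalues are known. The minimal polynomial is
  m_A(x) = Π_λ (x − λ)^{k_λ}
where k_λ is the size of the *largest* Jordan block for λ (equivalently, the smallest k with (A − λI)^k v = 0 for every generalised eigenvector v of λ).

  λ = 1: largest Jordan block has size 3, contributing (x − 1)^3

So m_A(x) = (x - 1)^3 = x^3 - 3*x^2 + 3*x - 1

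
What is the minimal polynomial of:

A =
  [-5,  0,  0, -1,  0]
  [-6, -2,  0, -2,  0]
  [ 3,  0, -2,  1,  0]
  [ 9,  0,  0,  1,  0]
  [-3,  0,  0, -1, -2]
x^2 + 4*x + 4

The characteristic polynomial is χ_A(x) = (x + 2)^5, so the eigenvalues are known. The minimal polynomial is
  m_A(x) = Π_λ (x − λ)^{k_λ}
where k_λ is the size of the *largest* Jordan block for λ (equivalently, the smallest k with (A − λI)^k v = 0 for every generalised eigenvector v of λ).

  λ = -2: largest Jordan block has size 2, contributing (x + 2)^2

So m_A(x) = (x + 2)^2 = x^2 + 4*x + 4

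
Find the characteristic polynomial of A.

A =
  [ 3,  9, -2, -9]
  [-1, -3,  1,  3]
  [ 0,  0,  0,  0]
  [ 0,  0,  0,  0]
x^4

Expanding det(x·I − A) (e.g. by cofactor expansion or by noting that A is similar to its Jordan form J, which has the same characteristic polynomial as A) gives
  χ_A(x) = x^4
which factors as x^4. The eigenvalues (with algebraic multiplicities) are λ = 0 with multiplicity 4.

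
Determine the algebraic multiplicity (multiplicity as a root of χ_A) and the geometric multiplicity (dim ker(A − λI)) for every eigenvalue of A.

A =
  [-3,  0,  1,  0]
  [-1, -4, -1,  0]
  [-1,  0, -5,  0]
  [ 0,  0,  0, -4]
λ = -4: alg = 4, geom = 3

Step 1 — factor the characteristic polynomial to read off the algebraic multiplicities:
  χ_A(x) = (x + 4)^4

Step 2 — compute geometric multiplicities via the rank-nullity identity g(λ) = n − rank(A − λI):
  rank(A − (-4)·I) = 1, so dim ker(A − (-4)·I) = n − 1 = 3

Summary:
  λ = -4: algebraic multiplicity = 4, geometric multiplicity = 3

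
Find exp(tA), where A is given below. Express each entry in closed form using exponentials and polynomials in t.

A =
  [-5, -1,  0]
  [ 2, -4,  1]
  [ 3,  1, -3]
e^{tA} =
  [-t^2*exp(-4*t)/2 - t*exp(-4*t) + exp(-4*t), t^2*exp(-4*t)/2 - t*exp(-4*t), -t^2*exp(-4*t)/2]
  [t^2*exp(-4*t)/2 + 2*t*exp(-4*t), -t^2*exp(-4*t)/2 + exp(-4*t), t^2*exp(-4*t)/2 + t*exp(-4*t)]
  [t^2*exp(-4*t) + 3*t*exp(-4*t), -t^2*exp(-4*t) + t*exp(-4*t), t^2*exp(-4*t) + t*exp(-4*t) + exp(-4*t)]

Strategy: write A = P · J · P⁻¹ where J is a Jordan canonical form, so e^{tA} = P · e^{tJ} · P⁻¹, and e^{tJ} can be computed block-by-block.

A has Jordan form
J =
  [-4,  1,  0]
  [ 0, -4,  1]
  [ 0,  0, -4]
(up to reordering of blocks).

Per-block formulas:
  For a 3×3 Jordan block J_3(-4): exp(t · J_3(-4)) = e^(-4t)·(I + t·N + (t^2/2)·N^2), where N is the 3×3 nilpotent shift.

After assembling e^{tJ} and conjugating by P, we get:

e^{tA} =
  [-t^2*exp(-4*t)/2 - t*exp(-4*t) + exp(-4*t), t^2*exp(-4*t)/2 - t*exp(-4*t), -t^2*exp(-4*t)/2]
  [t^2*exp(-4*t)/2 + 2*t*exp(-4*t), -t^2*exp(-4*t)/2 + exp(-4*t), t^2*exp(-4*t)/2 + t*exp(-4*t)]
  [t^2*exp(-4*t) + 3*t*exp(-4*t), -t^2*exp(-4*t) + t*exp(-4*t), t^2*exp(-4*t) + t*exp(-4*t) + exp(-4*t)]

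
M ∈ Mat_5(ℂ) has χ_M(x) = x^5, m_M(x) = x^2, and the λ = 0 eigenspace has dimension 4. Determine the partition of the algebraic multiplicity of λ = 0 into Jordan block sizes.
Block sizes for λ = 0: [2, 1, 1, 1]

Step 1 — from the characteristic polynomial, algebraic multiplicity of λ = 0 is 5. From dim ker(M − (0)·I) = 4, there are exactly 4 Jordan blocks for λ = 0.
Step 2 — from the minimal polynomial, the factor (x − 0)^2 tells us the largest block for λ = 0 has size 2.
Step 3 — with total size 5, 4 blocks, and largest block 2, the block sizes (in nonincreasing order) are [2, 1, 1, 1].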